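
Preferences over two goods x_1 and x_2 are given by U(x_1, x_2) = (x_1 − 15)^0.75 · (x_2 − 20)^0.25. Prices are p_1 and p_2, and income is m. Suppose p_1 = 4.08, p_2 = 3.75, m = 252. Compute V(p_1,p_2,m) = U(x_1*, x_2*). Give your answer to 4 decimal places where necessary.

V = 16.5191

Let x_1' = x_1−15, x_2' = x_2−20. MRS = 3·x_2'/x_1' = p_1/p_2.
After buying the subsistence bundle (15, 20), a share 0.75 of the remaining income goes to x_1: x_1* = 15 + 0.75·(m − 15p_1 − 20p_2)/p_1.
Discretionary income = 252 − 15·4.08 − 20·3.75 = 115.8; x_1* = 15 + 0.75·115.8/4.08 = 36.2868; x_2* = 20 + 0.25·115.8/3.75 = 27.72.
Utility at the optimum: U(36.2868, 27.72) = 16.5191.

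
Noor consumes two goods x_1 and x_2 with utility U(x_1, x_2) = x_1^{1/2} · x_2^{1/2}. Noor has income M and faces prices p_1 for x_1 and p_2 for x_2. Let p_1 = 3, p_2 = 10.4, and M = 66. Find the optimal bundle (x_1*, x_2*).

x_1* = 11, x_2* = 3.1731

Tangency: MRS = x_2/x_1 = p_1/p_2.
Rearranging, p_2·x_2 = p_1·x_1. Substituting into the budget gives p_1·x_1·(1 + 1) = M.
Demand: x_1*(p_1,p_2,M) = 0.5·M/p_1 and x_2* = 0.5·M/p_2.
At p_1=3, p_2=10.4, M=66: x_1* = 0.5·66/3 = 11, x_2* = 3.1731.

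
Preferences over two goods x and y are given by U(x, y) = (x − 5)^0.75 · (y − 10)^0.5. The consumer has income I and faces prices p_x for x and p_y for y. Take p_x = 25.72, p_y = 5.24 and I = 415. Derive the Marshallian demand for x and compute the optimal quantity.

MRS = (3/2)·(y−10)/(x−5). Tangency with p_x/p_y gives y−10 = (2/3)·(p_x/p_y)·(x−5).
After buying the subsistence bundle (5, 10), a share 0.6 of the remaining income goes to x: x* = 5 + 0.6·(I − 5p_x − 10p_y)/p_x.
Discretionary income = 415 − 5·25.72 − 10·5.24 = 234; x* = 5 + 0.6·234/25.72 = 10.4588.

x* = 10.4588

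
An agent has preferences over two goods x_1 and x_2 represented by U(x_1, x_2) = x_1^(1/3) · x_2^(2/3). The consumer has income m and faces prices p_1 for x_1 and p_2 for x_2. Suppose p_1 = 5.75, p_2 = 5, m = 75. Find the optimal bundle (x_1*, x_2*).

The MRS is (1/2)·x_2/x_1. Set MRS = p_1/p_2.
Rearranging, p_2·x_2 = 2·p_1·x_1. Substituting into the budget gives p_1·x_1·(1 + 2) = m.
Demand: x_1*(p_1,p_2,m) = 1/3·m/p_1 and x_2* = 2/3·m/p_2.
At p_1=5.75, p_2=5, m=75: x_1* = 1/3·75/5.75 = 4.3478, x_2* = 10.

x_1* = 4.3478, x_2* = 10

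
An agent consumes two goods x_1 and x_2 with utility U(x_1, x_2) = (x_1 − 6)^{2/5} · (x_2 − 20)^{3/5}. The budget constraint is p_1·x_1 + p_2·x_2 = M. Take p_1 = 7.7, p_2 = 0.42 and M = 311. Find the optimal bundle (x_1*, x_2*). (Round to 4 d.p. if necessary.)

MRS = (2/3)·(x_2−20)/(x_1−6). Tangency with p_1/p_2 gives x_2−20 = (3/2)·(p_1/p_2)·(x_1−6).
After buying the subsistence bundle (6, 20), a share 0.4 of the remaining income goes to x_1: x_1* = 6 + 0.4·(M − 6p_1 − 20p_2)/p_1.
Discretionary income = 311 − 6·7.7 − 20·0.42 = 256.4; x_1* = 6 + 0.4·256.4/7.7 = 19.3195; x_2* = 20 + 0.6·256.4/0.42 = 386.2857.

x_1* = 19.3195, x_2* = 386.2857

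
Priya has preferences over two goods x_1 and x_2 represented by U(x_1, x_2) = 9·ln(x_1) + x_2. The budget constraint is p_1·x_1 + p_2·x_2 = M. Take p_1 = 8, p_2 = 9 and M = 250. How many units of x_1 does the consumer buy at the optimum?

x_1* = 10.125

MU_x_1 = 9/x_1, MU_x_2 = 1. Tangency: 9/x_1 = p_1/p_2.
So x_1*(p_1,p_2) = 9·p_2/p_1, independent of income; and x_2* = (M − 9·p_2)/p_2.
At the given prices: x_1* = 9·9/8 = 10.125.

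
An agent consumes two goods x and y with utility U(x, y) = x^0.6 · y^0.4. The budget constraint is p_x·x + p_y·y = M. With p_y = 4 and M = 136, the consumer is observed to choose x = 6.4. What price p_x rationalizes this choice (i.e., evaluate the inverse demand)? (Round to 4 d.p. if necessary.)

p_x = 12.75

MU_x/MU_y = (0.6·y)/(0.4·x); tangency sets this equal to p_x/p_y.
Rearranging, p_y·y = (2/3)·p_x·x. Substituting into the budget gives p_x·x·(1 + (2/3)) = M.
Demand: x*(p_x,p_y,M) = 0.6·M/p_x and y* = 0.4·M/p_y.
Set x* = 6.4 in the demand function and solve for p_x: p_x = 12.75.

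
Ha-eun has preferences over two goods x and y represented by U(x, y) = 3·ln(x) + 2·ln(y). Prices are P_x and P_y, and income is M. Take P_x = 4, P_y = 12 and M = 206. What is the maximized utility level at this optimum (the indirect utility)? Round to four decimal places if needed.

Tangency: MRS = (3/2)·y/x = P_x/P_y.
So 3·P_y·y = 2·P_x·x; combined with the budget, a share 0.6 of income goes to x.
Demand: x*(P_x,P_y,M) = 0.6·M/P_x and y* = 0.4·M/P_y.
At P_x=4, P_y=12, M=206: x* = 0.6·206/4 = 30.9, y* = 6.8667.
Utility at the optimum: U(30.9, 6.8667) = 14.1456.

V = 14.1456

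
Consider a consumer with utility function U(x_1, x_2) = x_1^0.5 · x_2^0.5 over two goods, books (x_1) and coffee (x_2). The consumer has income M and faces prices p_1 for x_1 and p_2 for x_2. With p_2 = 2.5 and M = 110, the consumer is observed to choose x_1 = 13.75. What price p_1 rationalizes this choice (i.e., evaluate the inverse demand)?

p_1 = 4

MU_x_1/MU_x_2 = (0.5·x_2)/(0.5·x_1); tangency sets this equal to p_1/p_2.
Rearranging, p_2·x_2 = p_1·x_1. Substituting into the budget gives p_1·x_1·(1 + 1) = M.
Demand: x_1*(p_1,p_2,M) = 0.5·M/p_1 and x_2* = 0.5·M/p_2.
Set x_1* = 13.75 in the demand function and solve for p_1: p_1 = 4.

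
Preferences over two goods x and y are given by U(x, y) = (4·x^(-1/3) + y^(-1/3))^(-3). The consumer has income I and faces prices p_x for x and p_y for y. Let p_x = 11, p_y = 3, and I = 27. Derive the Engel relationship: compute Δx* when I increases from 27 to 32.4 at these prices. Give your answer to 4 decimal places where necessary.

MU_x ∝ 4·x^(-4/3), MU_y ∝ y^(-4/3), so MRS = 4·(y/x)^(4/3) = p_x/p_y.
Hence y/x = ((1/4)·p_x/p_y)^(1/(4/3)), i.e. raised to the 0.75 power.
Substitute y = (y/x)·x into the budget: x* = I/(p_x + p_y·(y/x)).
Numerically y/x = 0.936825, so x* = 27/(11 + 3·0.936825) = 1.955.
At I' = 32.4: x* = 2.346. Change: 2.346 − 1.955 = 0.391.

Δx* = 0.391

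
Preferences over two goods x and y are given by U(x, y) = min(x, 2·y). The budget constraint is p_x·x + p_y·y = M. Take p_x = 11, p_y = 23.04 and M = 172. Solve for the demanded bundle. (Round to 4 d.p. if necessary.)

x* = 7.6377, y* = 3.8188

Leontief preferences: the optimum is at the kink where x/2 = y/1, i.e. y = (1/2)·x.
Budget: p_x·x + p_y·(1/2)·x = M, so (2·p_x + p_y)·x = 2·M.
Demand: x*(p_x,p_y,M) = 2·M/(2·p_x + p_y), y* = M/(2·p_x + p_y).
Here 2·11 + 23.04 = 45.04, giving x* = 7.6377 and y* = 3.8188.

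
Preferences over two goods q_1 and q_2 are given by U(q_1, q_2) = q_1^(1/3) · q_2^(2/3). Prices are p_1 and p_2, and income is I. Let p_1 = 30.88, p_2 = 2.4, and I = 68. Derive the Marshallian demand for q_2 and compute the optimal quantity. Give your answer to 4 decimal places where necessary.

The MRS is (1/2)·q_2/q_1. Set MRS = p_1/p_2.
So 1/3·p_2·q_2 = 2/3·p_1·q_1; combined with the budget, a share 1/3 of income goes to q_1.
Demand: q_1*(p_1,p_2,I) = 1/3·I/p_1 and q_2* = 2/3·I/p_2.
At p_1=30.88, p_2=2.4, I=68: q_2* = 2/3·68/2.4 = 18.8889.

q_2* = 18.8889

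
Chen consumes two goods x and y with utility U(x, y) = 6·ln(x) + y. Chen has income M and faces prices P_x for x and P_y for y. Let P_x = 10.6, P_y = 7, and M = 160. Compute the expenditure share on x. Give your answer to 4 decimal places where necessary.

At the given prices: x* = 6·7/10.6 = 3.9623, and y* = 16.8571.
Expenditure on x: 10.6·3.9623 = 42; share = 0.2625.

share on x = 0.2625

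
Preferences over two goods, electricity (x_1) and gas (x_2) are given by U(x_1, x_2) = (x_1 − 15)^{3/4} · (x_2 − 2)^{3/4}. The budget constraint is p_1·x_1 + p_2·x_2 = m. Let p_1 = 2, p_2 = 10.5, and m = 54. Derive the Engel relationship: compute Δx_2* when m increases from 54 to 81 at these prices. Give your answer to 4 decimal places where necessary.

This is Cobb-Douglas in (x_1−15, x_2−2): tangency gives 0.75·p_2·(x_2−2) = 0.75·p_1·(x_1−15).
After buying the subsistence bundle (15, 2), a share 0.5 of the remaining income goes to x_1: x_1* = 15 + 0.5·(m − 15p_1 − 2p_2)/p_1.
Discretionary income = 54 − 15·2 − 2·10.5 = 3; x_2* = 2 + 0.5·3/10.5 = 2.1429.
At m' = 81: x_2* = 3.4286. Change: 3.4286 − 2.1429 = 1.2857.

Δx_2* = 1.2857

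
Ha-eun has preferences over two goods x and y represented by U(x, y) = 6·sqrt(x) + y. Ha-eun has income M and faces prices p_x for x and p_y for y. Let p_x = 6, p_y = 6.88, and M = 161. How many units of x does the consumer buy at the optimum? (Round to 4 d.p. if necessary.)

x* = 11.8336

Utility is quasi-linear in y; the FOC for x is 3/√x = p_x/p_y.
Thus x* = (3·p_y/p_x)² — independent of M — with the rest of income spent on y.
Plugging in: x* = (3·6.88/6)² = 11.8336.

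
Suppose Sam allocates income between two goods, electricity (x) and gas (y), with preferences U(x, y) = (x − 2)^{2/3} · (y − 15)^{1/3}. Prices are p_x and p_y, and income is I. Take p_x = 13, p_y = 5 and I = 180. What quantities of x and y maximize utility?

x* = 6.0513, y* = 20.2667

MRS = 2·(y−15)/(x−2). Tangency with p_x/p_y gives y−15 = (1/2)·(p_x/p_y)·(x−2).
After buying the subsistence bundle (2, 15), a share 2/3 of the remaining income goes to x: x* = 2 + 2/3·(I − 2p_x − 15p_y)/p_x.
Discretionary income = 180 − 2·13 − 15·5 = 79; x* = 2 + 2/3·79/13 = 6.0513; y* = 15 + 1/3·79/5 = 20.2667.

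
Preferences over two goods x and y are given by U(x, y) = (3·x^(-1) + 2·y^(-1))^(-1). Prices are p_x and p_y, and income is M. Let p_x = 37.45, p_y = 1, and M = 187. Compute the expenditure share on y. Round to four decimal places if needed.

Substitute y = (y/x)·x into the budget: x* = M/(p_x + p_y·(y/x)).
Numerically y/x = 4.996666, so x* = 187/(37.45 + 1·4.996666) = 4.4055 and y* = 4.996666·4.4055 = 22.013.
Expenditure on y: 1·22.013 = 22.013; share = 0.1177.

share on y = 0.1177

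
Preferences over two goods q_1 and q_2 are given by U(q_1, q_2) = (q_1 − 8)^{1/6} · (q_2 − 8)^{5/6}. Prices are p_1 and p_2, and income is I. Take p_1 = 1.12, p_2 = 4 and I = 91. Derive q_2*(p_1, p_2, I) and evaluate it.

q_2* = 18.425

Let q_1' = q_1−8, q_2' = q_2−8. MRS = (1/5)·q_2'/q_1' = p_1/p_2.
After buying the subsistence bundle (8, 8), a share 1/6 of the remaining income goes to q_1: q_1* = 8 + 1/6·(I − 8p_1 − 8p_2)/p_1.
Discretionary income = 91 − 8·1.12 − 8·4 = 50.04; q_2* = 8 + 5/6·50.04/4 = 18.425.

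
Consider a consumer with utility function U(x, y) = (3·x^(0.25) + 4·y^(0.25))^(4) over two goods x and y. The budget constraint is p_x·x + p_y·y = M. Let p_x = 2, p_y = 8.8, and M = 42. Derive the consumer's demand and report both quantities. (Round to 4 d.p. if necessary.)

x* = 11.0784, y* = 2.2549

MRS = MU_x/MU_y = (3/4)·(y/x)^(0.75). Set equal to p_x/p_y.
Hence y/x = ((4/3)·p_x/p_y)^(1/(0.75)), i.e. raised to the 4/3 power.
With the ratio pinned down, the budget gives x* = M/(p_x + p_y·(y/x)) and y* = (y/x)·x*.
Numerically y/x = 0.203539, so x* = 42/(2 + 8.8·0.203539) = 11.0784 and y* = 0.203539·11.0784 = 2.2549.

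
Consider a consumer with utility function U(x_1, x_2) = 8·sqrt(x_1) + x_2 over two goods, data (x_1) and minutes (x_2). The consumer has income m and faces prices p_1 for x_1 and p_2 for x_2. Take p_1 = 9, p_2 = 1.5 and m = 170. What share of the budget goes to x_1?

MU_x_1 = 4/√x_1, MU_x_2 = 1. Tangency: 4/√x_1 = p_1/p_2.
Thus x_1* = (4·p_2/p_1)² — independent of m — with the rest of income spent on x_2.
Plugging in: x_1* = (4·1.5/9)² = 0.4444, x_2* = 110.6667.
Expenditure on x_1: 9·0.4444 = 4; share = 0.0235.

share on x_1 = 0.0235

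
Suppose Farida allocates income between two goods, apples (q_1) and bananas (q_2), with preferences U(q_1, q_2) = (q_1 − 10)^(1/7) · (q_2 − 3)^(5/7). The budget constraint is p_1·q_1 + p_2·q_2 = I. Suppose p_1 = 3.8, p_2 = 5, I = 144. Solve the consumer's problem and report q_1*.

MRS = (1/5)·(q_2−3)/(q_1−10). Tangency with p_1/p_2 gives q_2−3 = 5·(p_1/p_2)·(q_1−10).
After buying the subsistence bundle (10, 3), a share 1/6 of the remaining income goes to q_1: q_1* = 10 + 1/6·(I − 10p_1 − 3p_2)/p_1.
Discretionary income = 144 − 10·3.8 − 3·5 = 91; q_1* = 10 + 1/6·91/3.8 = 13.9912.

q_1* = 13.9912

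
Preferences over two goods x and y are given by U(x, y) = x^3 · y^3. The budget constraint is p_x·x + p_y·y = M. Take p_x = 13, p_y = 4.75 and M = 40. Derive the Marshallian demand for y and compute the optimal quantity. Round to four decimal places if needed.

Demand: x*(p_x,p_y,M) = 0.5·M/p_x and y* = 0.5·M/p_y.
At p_x=13, p_y=4.75, M=40: y* = 0.5·40/4.75 = 4.2105.

y* = 4.2105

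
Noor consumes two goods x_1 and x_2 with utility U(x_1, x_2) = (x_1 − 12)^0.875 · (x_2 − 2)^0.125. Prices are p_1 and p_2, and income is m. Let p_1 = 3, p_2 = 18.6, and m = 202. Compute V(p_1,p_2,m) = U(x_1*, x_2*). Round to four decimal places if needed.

V = 23.4486

Let x_1' = x_1−12, x_2' = x_2−2. MRS = 7·x_2'/x_1' = p_1/p_2.
After buying the subsistence bundle (12, 2), a share 0.875 of the remaining income goes to x_1: x_1* = 12 + 0.875·(m − 12p_1 − 2p_2)/p_1.
Discretionary income = 202 − 12·3 − 2·18.6 = 128.8; x_1* = 12 + 0.875·128.8/3 = 49.5667; x_2* = 2 + 0.125·128.8/18.6 = 2.8656.
Utility at the optimum: U(49.5667, 2.8656) = 23.4486.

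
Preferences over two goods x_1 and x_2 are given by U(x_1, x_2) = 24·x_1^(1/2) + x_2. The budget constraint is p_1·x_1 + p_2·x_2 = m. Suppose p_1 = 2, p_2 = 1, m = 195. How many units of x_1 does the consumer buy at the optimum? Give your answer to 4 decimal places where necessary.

Utility is quasi-linear in x_2; the FOC for x_1 is 12/√x_1 = p_1/p_2.
Thus x_1* = (12·p_2/p_1)² — independent of m — with the rest of income spent on x_2.
Plugging in: x_1* = (12·1/2)² = 36.

x_1* = 36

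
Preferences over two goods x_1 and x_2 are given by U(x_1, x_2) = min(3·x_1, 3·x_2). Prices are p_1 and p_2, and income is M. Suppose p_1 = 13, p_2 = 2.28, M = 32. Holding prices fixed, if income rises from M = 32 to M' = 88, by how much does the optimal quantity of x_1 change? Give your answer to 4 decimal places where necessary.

Demand: x_1*(p_1,p_2,M) = 3·M/(3·p_1 + 3·p_2), x_2* = 3·M/(3·p_1 + 3·p_2).
Here 3·13 + 3·2.28 = 45.84, giving x_1* = 2.0942.
At M' = 88: x_1* = 5.7592. Change: 5.7592 − 2.0942 = 3.6649.

Δx_1* = 3.6649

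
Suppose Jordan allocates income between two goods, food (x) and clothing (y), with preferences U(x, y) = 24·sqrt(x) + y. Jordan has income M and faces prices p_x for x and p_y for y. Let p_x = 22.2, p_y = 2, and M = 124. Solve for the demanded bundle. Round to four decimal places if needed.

x* = 1.1687, y* = 49.027

Utility is quasi-linear in y; the FOC for x is 12/√x = p_x/p_y.
Thus x* = (12·p_y/p_x)² — independent of M — with the rest of income spent on y.
Plugging in: x* = (12·2/22.2)² = 1.1687, y* = 49.027.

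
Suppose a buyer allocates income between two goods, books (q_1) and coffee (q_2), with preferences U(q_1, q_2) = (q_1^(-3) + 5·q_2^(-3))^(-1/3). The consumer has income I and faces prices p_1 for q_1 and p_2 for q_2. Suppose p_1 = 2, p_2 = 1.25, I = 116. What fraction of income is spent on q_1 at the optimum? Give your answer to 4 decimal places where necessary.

MU_q_1 ∝ q_1^(-4), MU_q_2 ∝ 5·q_2^(-4), so MRS = (1/5)·(q_2/q_1)^(4) = p_1/p_2.
Solve for the ratio: q_2/q_1 = [5·p_1/p_2]^(0.25).
Substitute q_2 = (q_2/q_1)·q_1 into the budget: q_1* = I/(p_1 + p_2·(q_2/q_1)).
Numerically q_2/q_1 = 1.681793, so q_1* = 116/(2 + 1.25·1.681793) = 28.2772 and q_2* = 1.681793·28.2772 = 47.5564.
Expenditure on q_1: 2·28.2772 = 56.5545; share = 0.4875.

share on q_1 = 0.4875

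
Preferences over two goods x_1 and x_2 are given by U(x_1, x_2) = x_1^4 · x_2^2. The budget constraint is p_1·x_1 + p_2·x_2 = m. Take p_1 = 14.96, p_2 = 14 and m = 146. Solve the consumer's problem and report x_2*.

The MRS is 2·x_2/x_1. Set MRS = p_1/p_2.
So 4·p_2·x_2 = 2·p_1·x_1; combined with the budget, a share 2/3 of income goes to x_1.
Demand: x_1*(p_1,p_2,m) = 2/3·m/p_1 and x_2* = 1/3·m/p_2.
At p_1=14.96, p_2=14, m=146: x_2* = 1/3·146/14 = 3.4762.

x_2* = 3.4762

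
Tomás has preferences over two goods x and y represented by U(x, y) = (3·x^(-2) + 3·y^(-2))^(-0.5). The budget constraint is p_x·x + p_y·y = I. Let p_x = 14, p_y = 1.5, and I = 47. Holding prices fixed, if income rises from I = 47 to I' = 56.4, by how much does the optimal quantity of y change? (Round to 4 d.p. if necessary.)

From the CES first-order condition, (y/x)^(3) = p_x/p_y.
Solve for the ratio: y/x = [p_x/p_y]^(1/3).
With the ratio pinned down, the budget gives x* = I/(p_x + p_y·(y/x)) and y* = (y/x)·x*.
Numerically y/x = 2.105453, so x* = 47/(14 + 1.5·2.105453) = 2.7392 and y* = 2.105453·2.7392 = 5.7673.
At I' = 56.4: y* = 6.9208. Change: 6.9208 − 5.7673 = 1.1535.

Δy* = 1.1535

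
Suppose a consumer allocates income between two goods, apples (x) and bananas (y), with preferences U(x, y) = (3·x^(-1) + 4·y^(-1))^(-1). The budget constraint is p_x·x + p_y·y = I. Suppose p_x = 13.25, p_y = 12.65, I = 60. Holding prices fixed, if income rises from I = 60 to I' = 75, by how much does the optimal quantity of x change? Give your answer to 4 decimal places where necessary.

Δx* = 0.5319

MRS = MU_x/MU_y = (3/4)·(y/x)^(2). Set equal to p_x/p_y.
Solve for the ratio: y/x = [(4/3)·p_x/p_y]^(0.5).
Substitute y = (y/x)·x into the budget: x* = I/(p_x + p_y·(y/x)).
Numerically y/x = 1.181768, so x* = 60/(13.25 + 12.65·1.181768) = 2.1277.
At I' = 75: x* = 2.6596. Change: 2.6596 − 2.1277 = 0.5319.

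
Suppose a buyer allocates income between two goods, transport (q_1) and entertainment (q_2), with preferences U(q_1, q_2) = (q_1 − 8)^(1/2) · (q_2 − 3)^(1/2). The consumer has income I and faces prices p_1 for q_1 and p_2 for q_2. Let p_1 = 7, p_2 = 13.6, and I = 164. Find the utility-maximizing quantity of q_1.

q_1* = 12.8

MRS = (q_2−3)/(q_1−8). Tangency with p_1/p_2 gives q_2−3 = (p_1/p_2)·(q_1−8).
After buying the subsistence bundle (8, 3), a share 0.5 of the remaining income goes to q_1: q_1* = 8 + 0.5·(I − 8p_1 − 3p_2)/p_1.
Discretionary income = 164 − 8·7 − 3·13.6 = 67.2; q_1* = 8 + 0.5·67.2/7 = 12.8.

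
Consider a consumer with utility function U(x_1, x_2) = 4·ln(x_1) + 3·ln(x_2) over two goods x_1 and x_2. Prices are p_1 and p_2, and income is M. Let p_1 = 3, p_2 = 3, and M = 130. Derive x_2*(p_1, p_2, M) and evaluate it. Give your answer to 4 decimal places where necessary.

The MRS is (4/3)·x_2/x_1. Set MRS = p_1/p_2.
So 4·p_2·x_2 = 3·p_1·x_1; combined with the budget, a share 4/7 of income goes to x_1.
Demand: x_1*(p_1,p_2,M) = 4/7·M/p_1 and x_2* = 3/7·M/p_2.
At p_1=3, p_2=3, M=130: x_2* = 3/7·130/3 = 18.5714.

x_2* = 18.5714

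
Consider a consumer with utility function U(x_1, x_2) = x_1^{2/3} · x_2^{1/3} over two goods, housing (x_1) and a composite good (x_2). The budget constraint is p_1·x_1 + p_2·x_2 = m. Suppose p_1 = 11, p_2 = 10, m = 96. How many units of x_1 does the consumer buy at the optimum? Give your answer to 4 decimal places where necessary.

x_1* = 5.8182

MU_x_1/MU_x_2 = (2/3·x_2)/(1/3·x_1); tangency sets this equal to p_1/p_2.
So 2/3·p_2·x_2 = 1/3·p_1·x_1; combined with the budget, a share 2/3 of income goes to x_1.
Demand: x_1*(p_1,p_2,m) = 2/3·m/p_1 and x_2* = 1/3·m/p_2.
At p_1=11, p_2=10, m=96: x_1* = 2/3·96/11 = 5.8182.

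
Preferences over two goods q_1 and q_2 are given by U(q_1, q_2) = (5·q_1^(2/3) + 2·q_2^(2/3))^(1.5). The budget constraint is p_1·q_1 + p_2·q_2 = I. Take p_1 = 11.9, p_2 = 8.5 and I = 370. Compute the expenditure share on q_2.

share on q_2 = 0.1115

Numerically q_2/q_1 = 0.175616, so q_1* = 370/(11.9 + 8.5·0.175616) = 27.6269 and q_2* = 0.175616·27.6269 = 4.8517.
Expenditure on q_2: 8.5·4.8517 = 41.2397; share = 0.1115.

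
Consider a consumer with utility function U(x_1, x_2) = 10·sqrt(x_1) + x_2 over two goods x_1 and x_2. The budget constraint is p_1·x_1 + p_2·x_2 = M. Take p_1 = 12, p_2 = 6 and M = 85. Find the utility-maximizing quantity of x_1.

Utility is quasi-linear in x_2; the FOC for x_1 is 5/√x_1 = p_1/p_2.
Solve: √x_1 = 5·p_2/p_1, so x_1*(p_1,p_2) = (5·p_2/p_1)², and x_2* = (M − p_1·x_1*)/p_2.
Plugging in: x_1* = (5·6/12)² = 6.25.

x_1* = 6.25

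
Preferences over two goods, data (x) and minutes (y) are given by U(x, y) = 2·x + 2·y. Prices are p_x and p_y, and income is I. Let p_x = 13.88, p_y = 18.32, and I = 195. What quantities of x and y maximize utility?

x* = 14.049, y* = 0

Perfect substitutes: compare marginal utility per dollar. 2/p_x vs 2/p_y → 0.1441 vs 0.1092.
x gives more utility per dollar, so spend all income on x: x* = I/p_x, y* = 0.
Numerically: x* = 14.049, y* = 0.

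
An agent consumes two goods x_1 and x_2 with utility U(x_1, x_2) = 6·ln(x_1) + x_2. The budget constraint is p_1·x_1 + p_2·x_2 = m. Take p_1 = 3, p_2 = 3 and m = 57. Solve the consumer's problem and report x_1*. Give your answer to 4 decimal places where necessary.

Set MRS = p_1/p_2: (6/x_1)/1 = p_1/p_2.
So x_1*(p_1,p_2) = 6·p_2/p_1, independent of income; and x_2* = (m − 6·p_2)/p_2.
At the given prices: x_1* = 6·3/3 = 6.

x_1* = 6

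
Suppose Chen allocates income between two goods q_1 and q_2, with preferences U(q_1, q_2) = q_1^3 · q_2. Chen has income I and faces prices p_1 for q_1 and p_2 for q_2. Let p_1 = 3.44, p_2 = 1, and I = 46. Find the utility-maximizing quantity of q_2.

Demand: q_1*(p_1,p_2,I) = 0.75·I/p_1 and q_2* = 0.25·I/p_2.
At p_1=3.44, p_2=1, I=46: q_2* = 0.25·46/1 = 11.5.

q_2* = 11.5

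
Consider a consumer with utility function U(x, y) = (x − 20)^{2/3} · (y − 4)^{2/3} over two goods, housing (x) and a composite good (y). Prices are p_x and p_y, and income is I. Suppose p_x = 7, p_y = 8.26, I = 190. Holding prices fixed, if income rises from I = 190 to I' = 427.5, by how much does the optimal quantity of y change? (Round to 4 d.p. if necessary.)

Δy* = 14.3765

This is Cobb-Douglas in (x−20, y−4): tangency gives 2/3·p_y·(y−4) = 2/3·p_x·(x−20).
After buying the subsistence bundle (20, 4), a share 0.5 of the remaining income goes to x: x* = 20 + 0.5·(I − 20p_x − 4p_y)/p_x.
Discretionary income = 190 − 20·7 − 4·8.26 = 16.96; y* = 4 + 0.5·16.96/8.26 = 5.0266.
At I' = 427.5: y* = 19.4031. Change: 19.4031 − 5.0266 = 14.3765.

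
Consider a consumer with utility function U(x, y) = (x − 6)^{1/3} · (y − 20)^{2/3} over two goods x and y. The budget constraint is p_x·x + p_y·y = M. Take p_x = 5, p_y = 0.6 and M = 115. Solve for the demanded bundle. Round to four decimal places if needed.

Let x' = x−6, y' = y−20. MRS = (1/2)·y'/x' = p_x/p_y.
Substituting into the budget: x* = 6 + 1/3·(M − 6·p_x − 20·p_y)/p_x, and y* = 20 + 2/3·(…)/p_y.
Discretionary income = 115 − 6·5 − 20·0.6 = 73; x* = 6 + 1/3·73/5 = 10.8667; y* = 20 + 2/3·73/0.6 = 101.1111.

x* = 10.8667, y* = 101.1111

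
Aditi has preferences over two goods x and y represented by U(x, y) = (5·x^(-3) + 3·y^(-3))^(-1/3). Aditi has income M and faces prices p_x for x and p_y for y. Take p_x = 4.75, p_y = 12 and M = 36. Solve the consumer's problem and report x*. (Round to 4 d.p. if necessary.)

x* = 2.7424

MU_x ∝ 5·x^(-4), MU_y ∝ 3·y^(-4), so MRS = (5/3)·(y/x)^(4) = p_x/p_y.
Hence y/x = ((3/5)·p_x/p_y)^(1/(4)), i.e. raised to the 0.25 power.
Substitute y = (y/x)·x into the budget: x* = M/(p_x + p_y·(y/x)).
Numerically y/x = 0.698097, so x* = 36/(4.75 + 12·0.698097) = 2.7424.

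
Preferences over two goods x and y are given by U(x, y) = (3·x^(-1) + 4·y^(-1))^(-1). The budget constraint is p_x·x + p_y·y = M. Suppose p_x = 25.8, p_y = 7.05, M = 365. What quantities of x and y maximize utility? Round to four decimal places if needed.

MRS = MU_x/MU_y = (3/4)·(y/x)^(2). Set equal to p_x/p_y.
Solve for the ratio: y/x = [(4/3)·p_x/p_y]^(0.5).
With the ratio pinned down, the budget gives x* = M/(p_x + p_y·(y/x)) and y* = (y/x)·x*.
Numerically y/x = 2.208944, so x* = 365/(25.8 + 7.05·2.208944) = 8.8222 and y* = 2.208944·8.8222 = 19.4877.

x* = 8.8222, y* = 19.4877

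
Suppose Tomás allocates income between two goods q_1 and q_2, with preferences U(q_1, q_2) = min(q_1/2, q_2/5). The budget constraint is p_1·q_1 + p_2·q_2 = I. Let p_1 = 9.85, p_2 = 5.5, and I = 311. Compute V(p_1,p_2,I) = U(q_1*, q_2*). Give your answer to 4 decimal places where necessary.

V = 6.589

Leontief preferences: the optimum is at the kink where q_1/2 = q_2/5, i.e. q_2 = (5/2)·q_1.
Budget: p_1·q_1 + p_2·(5/2)·q_1 = I, so (2·p_1 + 5·p_2)·q_1 = 2·I.
Demand: q_1*(p_1,p_2,I) = 2·I/(2·p_1 + 5·p_2), q_2* = 5·I/(2·p_1 + 5·p_2).
Here 2·9.85 + 5·5.5 = 47.2, giving q_1* = 13.178 and q_2* = 32.9449.
Utility at the optimum: U(13.178, 32.9449) = 6.589.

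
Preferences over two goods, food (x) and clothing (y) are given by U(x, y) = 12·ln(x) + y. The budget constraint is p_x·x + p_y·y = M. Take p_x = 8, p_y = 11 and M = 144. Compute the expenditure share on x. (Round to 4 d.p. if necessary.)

MU_x = 12/x, MU_y = 1. Tangency: 12/x = p_x/p_y.
So x*(p_x,p_y) = 12·p_y/p_x, independent of income; and y* = (M − 12·p_y)/p_y.
At the given prices: x* = 12·11/8 = 16.5, and y* = 1.0909.
Expenditure on x: 8·16.5 = 132; share = 0.9167.

share on x = 0.9167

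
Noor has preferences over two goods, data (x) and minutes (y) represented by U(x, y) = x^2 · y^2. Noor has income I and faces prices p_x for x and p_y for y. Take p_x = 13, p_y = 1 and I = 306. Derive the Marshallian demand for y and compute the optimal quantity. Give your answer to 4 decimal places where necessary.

Demand: x*(p_x,p_y,I) = 0.5·I/p_x and y* = 0.5·I/p_y.
At p_x=13, p_y=1, I=306: y* = 0.5·306/1 = 153.

y* = 153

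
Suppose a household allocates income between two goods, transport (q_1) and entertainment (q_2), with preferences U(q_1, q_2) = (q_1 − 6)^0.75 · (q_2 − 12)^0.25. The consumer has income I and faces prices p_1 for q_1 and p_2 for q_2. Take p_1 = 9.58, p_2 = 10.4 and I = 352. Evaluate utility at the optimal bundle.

V = 9.8908

MRS = 3·(q_2−12)/(q_1−6). Tangency with p_1/p_2 gives q_2−12 = (1/3)·(p_1/p_2)·(q_1−6).
After buying the subsistence bundle (6, 12), a share 0.75 of the remaining income goes to q_1: q_1* = 6 + 0.75·(I − 6p_1 − 12p_2)/p_1.
Discretionary income = 352 − 6·9.58 − 12·10.4 = 169.72; q_1* = 6 + 0.75·169.72/9.58 = 19.2871; q_2* = 12 + 0.25·169.72/10.4 = 16.0798.
Utility at the optimum: U(19.2871, 16.0798) = 9.8908.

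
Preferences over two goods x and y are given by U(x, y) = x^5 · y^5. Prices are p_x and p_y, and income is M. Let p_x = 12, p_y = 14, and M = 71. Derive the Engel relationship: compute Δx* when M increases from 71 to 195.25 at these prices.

Δx* = 5.1771

The MRS is y/x. Set MRS = p_x/p_y.
Rearranging, p_y·y = p_x·x. Substituting into the budget gives p_x·x·(1 + 1) = M.
Demand: x*(p_x,p_y,M) = 0.5·M/p_x and y* = 0.5·M/p_y.
At p_x=12, p_y=14, M=71: x* = 0.5·71/12 = 2.9583.
At M' = 195.25: x* = 8.1354. Change: 8.1354 − 2.9583 = 5.1771.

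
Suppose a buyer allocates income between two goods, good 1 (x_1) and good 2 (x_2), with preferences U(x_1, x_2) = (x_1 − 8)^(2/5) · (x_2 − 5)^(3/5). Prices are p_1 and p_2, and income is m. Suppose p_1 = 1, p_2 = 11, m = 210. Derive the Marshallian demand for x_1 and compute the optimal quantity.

MRS = (2/3)·(x_2−5)/(x_1−8). Tangency with p_1/p_2 gives x_2−5 = (3/2)·(p_1/p_2)·(x_1−8).
Substituting into the budget: x_1* = 8 + 0.4·(m − 8·p_1 − 5·p_2)/p_1, and x_2* = 5 + 0.6·(…)/p_2.
Discretionary income = 210 − 8·1 − 5·11 = 147; x_1* = 8 + 0.4·147/1 = 66.8.

x_1* = 66.8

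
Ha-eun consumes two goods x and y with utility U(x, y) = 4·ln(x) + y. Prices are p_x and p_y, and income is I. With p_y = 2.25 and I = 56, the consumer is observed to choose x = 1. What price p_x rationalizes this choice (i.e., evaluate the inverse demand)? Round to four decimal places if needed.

p_x = 9

Set MRS = p_x/p_y: (4/x)/1 = p_x/p_y.
So x*(p_x,p_y) = 4·p_y/p_x, independent of income; and y* = (I − 4·p_y)/p_y.
Set x* = 1 in the demand function and solve for p_x: p_x = 9.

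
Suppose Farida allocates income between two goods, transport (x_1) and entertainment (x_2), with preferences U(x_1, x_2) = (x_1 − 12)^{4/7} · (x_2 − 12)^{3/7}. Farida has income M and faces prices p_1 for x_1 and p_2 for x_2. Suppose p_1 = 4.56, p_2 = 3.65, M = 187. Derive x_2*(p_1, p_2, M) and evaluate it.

This is Cobb-Douglas in (x_1−12, x_2−12): tangency gives 4/7·p_2·(x_2−12) = 3/7·p_1·(x_1−12).
Substituting into the budget: x_1* = 12 + 4/7·(M − 12·p_1 − 12·p_2)/p_1, and x_2* = 12 + 3/7·(…)/p_2.
Discretionary income = 187 − 12·4.56 − 12·3.65 = 88.48; x_2* = 12 + 3/7·88.48/3.65 = 22.389.

x_2* = 22.389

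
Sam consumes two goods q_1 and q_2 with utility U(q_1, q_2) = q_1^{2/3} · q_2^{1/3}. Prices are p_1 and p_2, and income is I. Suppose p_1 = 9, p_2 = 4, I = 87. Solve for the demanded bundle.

The MRS is 2·q_2/q_1. Set MRS = p_1/p_2.
Rearranging, p_2·q_2 = (1/2)·p_1·q_1. Substituting into the budget gives p_1·q_1·(1 + (1/2)) = I.
Demand: q_1*(p_1,p_2,I) = 2/3·I/p_1 and q_2* = 1/3·I/p_2.
At p_1=9, p_2=4, I=87: q_1* = 2/3·87/9 = 6.4444, q_2* = 7.25.

q_1* = 6.4444, q_2* = 7.25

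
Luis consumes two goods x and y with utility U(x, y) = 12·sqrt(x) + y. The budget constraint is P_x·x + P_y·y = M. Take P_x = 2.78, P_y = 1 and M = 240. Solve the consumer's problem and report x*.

x* = 4.6581

Solve: √x = 6·P_y/P_x, so x*(P_x,P_y) = (6·P_y/P_x)², and y* = (M − P_x·x*)/P_y.
Plugging in: x* = (6·1/2.78)² = 4.6581.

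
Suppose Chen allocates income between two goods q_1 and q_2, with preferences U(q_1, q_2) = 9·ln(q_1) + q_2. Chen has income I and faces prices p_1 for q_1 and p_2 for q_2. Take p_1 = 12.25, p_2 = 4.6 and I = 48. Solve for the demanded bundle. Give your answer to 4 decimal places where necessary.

Set MRS = p_1/p_2: (9/q_1)/1 = p_1/p_2.
So q_1*(p_1,p_2) = 9·p_2/p_1, independent of income; and q_2* = (I − 9·p_2)/p_2.
At the given prices: q_1* = 9·4.6/12.25 = 3.3796, and q_2* = 1.4348.

q_1* = 3.3796, q_2* = 1.4348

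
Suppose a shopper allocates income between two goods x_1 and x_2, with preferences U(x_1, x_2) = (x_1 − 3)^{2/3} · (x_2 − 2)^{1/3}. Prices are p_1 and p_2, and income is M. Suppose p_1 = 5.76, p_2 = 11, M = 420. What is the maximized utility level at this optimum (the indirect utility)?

V = 28.1898

Discretionary income = 420 − 3·5.76 − 2·11 = 380.72; x_1* = 3 + 2/3·380.72/5.76 = 47.0648; x_2* = 2 + 1/3·380.72/11 = 13.537.
Utility at the optimum: U(47.0648, 13.537) = 28.1898.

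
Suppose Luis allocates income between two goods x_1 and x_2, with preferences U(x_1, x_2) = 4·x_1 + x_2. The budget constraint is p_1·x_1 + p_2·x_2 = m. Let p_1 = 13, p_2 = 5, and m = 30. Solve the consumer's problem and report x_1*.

x_1* = 2.3077

Linear utility — the consumer picks whichever good has higher MU/price: 4/13 = 0.3077 vs 1/5 = 0.2.
x_1 gives more utility per dollar, so spend all income on x_1: x_1* = m/p_1, x_2* = 0.
Numerically: x_1* = 2.3077, x_2* = 0.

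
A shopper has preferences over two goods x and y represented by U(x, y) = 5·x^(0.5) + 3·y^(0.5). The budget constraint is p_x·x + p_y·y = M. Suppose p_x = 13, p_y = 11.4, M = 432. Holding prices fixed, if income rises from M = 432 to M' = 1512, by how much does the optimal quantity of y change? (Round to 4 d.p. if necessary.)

Δy* = 27.5727

With the ratio pinned down, the budget gives x* = M/(p_x + p_y·(y/x)) and y* = (y/x)·x*.
Numerically y/x = 0.468144, so x* = 432/(13 + 11.4·0.468144) = 23.5591 and y* = 0.468144·23.5591 = 11.0291.
At M' = 1512: y* = 38.6017. Change: 38.6017 − 11.0291 = 27.5727.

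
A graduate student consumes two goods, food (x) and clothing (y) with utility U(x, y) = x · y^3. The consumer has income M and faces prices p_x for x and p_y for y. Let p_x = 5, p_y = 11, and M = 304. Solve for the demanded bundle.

x* = 15.2, y* = 20.7273

Tangency: MRS = (1/3)·y/x = p_x/p_y.
So p_y·y = 3·p_x·x; combined with the budget, a share 0.25 of income goes to x.
Demand: x*(p_x,p_y,M) = 0.25·M/p_x and y* = 0.75·M/p_y.
At p_x=5, p_y=11, M=304: x* = 0.25·304/5 = 15.2, y* = 20.7273.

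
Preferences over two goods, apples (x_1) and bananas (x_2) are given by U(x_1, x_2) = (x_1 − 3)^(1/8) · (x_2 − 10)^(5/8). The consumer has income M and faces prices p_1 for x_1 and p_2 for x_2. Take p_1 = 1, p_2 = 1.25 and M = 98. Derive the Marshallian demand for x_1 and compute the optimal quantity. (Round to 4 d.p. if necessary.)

x_1* = 16.75

This is Cobb-Douglas in (x_1−3, x_2−10): tangency gives 0.125·p_2·(x_2−10) = 0.625·p_1·(x_1−3).
Substituting into the budget: x_1* = 3 + 1/6·(M − 3·p_1 − 10·p_2)/p_1, and x_2* = 10 + 5/6·(…)/p_2.
Discretionary income = 98 − 3·1 − 10·1.25 = 82.5; x_1* = 3 + 1/6·82.5/1 = 16.75.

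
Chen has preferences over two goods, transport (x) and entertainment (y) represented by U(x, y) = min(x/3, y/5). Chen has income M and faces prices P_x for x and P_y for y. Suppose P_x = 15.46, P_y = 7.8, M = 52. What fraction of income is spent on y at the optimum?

share on y = 0.4568

With perfect complements, no substitution: consume in ratio x:y = 3:5.
Budget: P_x·x + P_y·(5/3)·x = M, so (3·P_x + 5·P_y)·x = 3·M.
Demand: x*(P_x,P_y,M) = 3·M/(3·P_x + 5·P_y), y* = 5·M/(3·P_x + 5·P_y).
Here 3·15.46 + 5·7.8 = 85.38, giving x* = 1.8271 and y* = 3.0452.
Expenditure on y: 7.8·3.0452 = 23.7526; share = 0.4568.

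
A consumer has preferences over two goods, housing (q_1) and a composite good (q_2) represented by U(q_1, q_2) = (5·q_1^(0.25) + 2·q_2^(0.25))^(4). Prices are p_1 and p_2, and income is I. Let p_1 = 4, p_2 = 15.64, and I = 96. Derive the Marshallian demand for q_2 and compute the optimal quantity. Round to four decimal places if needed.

MRS = MU_q_1/MU_q_2 = (5/2)·(q_2/q_1)^(0.75). Set equal to p_1/p_2.
Hence q_2/q_1 = ((2/5)·p_1/p_2)^(1/(0.75)), i.e. raised to the 4/3 power.
With the ratio pinned down, the budget gives q_1* = I/(p_1 + p_2·(q_2/q_1)) and q_2* = (q_2/q_1)·q_1*.
Numerically q_2/q_1 = 0.047846, so q_1* = 96/(4 + 15.64·0.047846) = 20.2177 and q_2* = 0.047846·20.2177 = 0.9673.

q_2* = 0.9673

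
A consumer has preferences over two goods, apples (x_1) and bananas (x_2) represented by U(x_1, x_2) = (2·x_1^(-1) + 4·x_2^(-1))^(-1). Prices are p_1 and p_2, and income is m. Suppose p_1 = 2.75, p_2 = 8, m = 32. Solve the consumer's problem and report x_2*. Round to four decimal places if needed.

x_2* = 2.8277

From the CES first-order condition, (1/2)·(x_2/x_1)^(2) = p_1/p_2.
Hence x_2/x_1 = (2·p_1/p_2)^(1/(2)), i.e. raised to the 0.5 power.
With the ratio pinned down, the budget gives x_1* = m/(p_1 + p_2·(x_2/x_1)) and x_2* = (x_2/x_1)·x_1*.
Numerically x_2/x_1 = 0.829156, so x_1* = 32/(2.75 + 8·0.829156) = 3.4103 and x_2* = 0.829156·3.4103 = 2.8277.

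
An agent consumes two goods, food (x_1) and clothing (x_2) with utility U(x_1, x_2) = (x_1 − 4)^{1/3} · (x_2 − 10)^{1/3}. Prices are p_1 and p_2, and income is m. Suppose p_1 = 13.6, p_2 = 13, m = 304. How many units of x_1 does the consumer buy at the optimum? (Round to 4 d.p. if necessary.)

x_1* = 8.3971

Substituting into the budget: x_1* = 4 + 0.5·(m − 4·p_1 − 10·p_2)/p_1, and x_2* = 10 + 0.5·(…)/p_2.
Discretionary income = 304 − 4·13.6 − 10·13 = 119.6; x_1* = 4 + 0.5·119.6/13.6 = 8.3971.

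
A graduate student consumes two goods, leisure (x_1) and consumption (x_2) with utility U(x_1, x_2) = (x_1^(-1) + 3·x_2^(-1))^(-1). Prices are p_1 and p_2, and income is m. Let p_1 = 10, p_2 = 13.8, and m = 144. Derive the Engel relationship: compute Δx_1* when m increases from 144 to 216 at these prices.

MU_x_1 ∝ x_1^(-2), MU_x_2 ∝ 3·x_2^(-2), so MRS = (1/3)·(x_2/x_1)^(2) = p_1/p_2.
Solve for the ratio: x_2/x_1 = [3·p_1/p_2]^(0.5).
With the ratio pinned down, the budget gives x_1* = m/(p_1 + p_2·(x_2/x_1)) and x_2* = (x_2/x_1)·x_1*.
Numerically x_2/x_1 = 1.47442, so x_1* = 144/(10 + 13.8·1.47442) = 4.7451.
At m' = 216: x_1* = 7.1177. Change: 7.1177 − 4.7451 = 2.3726.

Δx_1* = 2.3726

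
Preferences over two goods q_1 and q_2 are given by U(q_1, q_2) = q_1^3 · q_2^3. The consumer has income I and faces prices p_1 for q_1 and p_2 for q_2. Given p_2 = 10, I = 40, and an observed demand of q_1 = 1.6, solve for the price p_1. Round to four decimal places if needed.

p_1 = 12.5

The MRS is q_2/q_1. Set MRS = p_1/p_2.
So 3·p_2·q_2 = 3·p_1·q_1; combined with the budget, a share 0.5 of income goes to q_1.
Demand: q_1*(p_1,p_2,I) = 0.5·I/p_1 and q_2* = 0.5·I/p_2.
Set q_1* = 1.6 in the demand function and solve for p_1: p_1 = 12.5.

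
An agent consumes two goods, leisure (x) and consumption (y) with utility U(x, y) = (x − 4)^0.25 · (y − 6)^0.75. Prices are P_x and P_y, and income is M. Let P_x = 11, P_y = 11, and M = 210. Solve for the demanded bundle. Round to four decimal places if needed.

Let x' = x−4, y' = y−6. MRS = (1/3)·y'/x' = P_x/P_y.
Substituting into the budget: x* = 4 + 0.25·(M − 4·P_x − 6·P_y)/P_x, and y* = 6 + 0.75·(…)/P_y.
Discretionary income = 210 − 4·11 − 6·11 = 100; x* = 4 + 0.25·100/11 = 6.2727; y* = 6 + 0.75·100/11 = 12.8182.

x* = 6.2727, y* = 12.8182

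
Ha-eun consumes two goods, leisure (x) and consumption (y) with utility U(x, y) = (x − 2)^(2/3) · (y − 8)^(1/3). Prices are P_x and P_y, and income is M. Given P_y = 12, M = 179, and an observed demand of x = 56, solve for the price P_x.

P_x = 1

MRS = 2·(y−8)/(x−2). Tangency with P_x/P_y gives y−8 = (1/2)·(P_x/P_y)·(x−2).
Substituting into the budget: x* = 2 + 2/3·(M − 2·P_x − 8·P_y)/P_x, and y* = 8 + 1/3·(…)/P_y.
Set x* = 56 in the demand function and solve for P_x: P_x = 1.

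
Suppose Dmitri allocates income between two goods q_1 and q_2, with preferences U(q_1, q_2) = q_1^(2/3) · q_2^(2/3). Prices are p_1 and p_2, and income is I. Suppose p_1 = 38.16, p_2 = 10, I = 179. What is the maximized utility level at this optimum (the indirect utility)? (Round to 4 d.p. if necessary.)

Demand: q_1*(p_1,p_2,I) = 0.5·I/p_1 and q_2* = 0.5·I/p_2.
At p_1=38.16, p_2=10, I=179: q_1* = 0.5·179/38.16 = 2.3454, q_2* = 8.95.
Utility at the optimum: U(2.3454, 8.95) = 7.6095.

V = 7.6095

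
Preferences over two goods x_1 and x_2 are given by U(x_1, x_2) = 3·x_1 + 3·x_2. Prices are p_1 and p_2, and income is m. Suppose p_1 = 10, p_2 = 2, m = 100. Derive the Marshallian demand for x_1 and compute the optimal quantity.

Linear utility — the consumer picks whichever good has higher MU/price: 3/10 = 0.3 vs 3/2 = 1.5.
x_2 gives more utility per dollar, so spend all income on x_2: x_2* = m/p_2, x_1* = 0.
Numerically: x_1* = 0, x_2* = 50.

x_1* = 0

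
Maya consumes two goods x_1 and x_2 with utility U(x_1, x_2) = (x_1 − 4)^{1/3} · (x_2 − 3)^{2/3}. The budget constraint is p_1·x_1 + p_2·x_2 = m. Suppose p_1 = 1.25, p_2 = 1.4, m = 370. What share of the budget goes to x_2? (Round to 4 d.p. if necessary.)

share on x_2 = 0.6614

Let x_1' = x_1−4, x_2' = x_2−3. MRS = (1/2)·x_2'/x_1' = p_1/p_2.
Substituting into the budget: x_1* = 4 + 1/3·(m − 4·p_1 − 3·p_2)/p_1, and x_2* = 3 + 2/3·(…)/p_2.
Discretionary income = 370 − 4·1.25 − 3·1.4 = 360.8; x_1* = 4 + 1/3·360.8/1.25 = 100.2133; x_2* = 3 + 2/3·360.8/1.4 = 174.8095.
Expenditure on x_2: 1.4·174.8095 = 244.7333; share = 0.6614.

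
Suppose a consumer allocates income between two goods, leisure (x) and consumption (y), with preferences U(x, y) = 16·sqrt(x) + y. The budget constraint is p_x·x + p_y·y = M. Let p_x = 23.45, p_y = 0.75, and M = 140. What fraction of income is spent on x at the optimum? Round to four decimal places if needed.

share on x = 0.011

Solve: √x = 8·p_y/p_x, so x*(p_x,p_y) = (8·p_y/p_x)², and y* = (M − p_x·x*)/p_y.
Plugging in: x* = (8·0.75/23.45)² = 0.0655, y* = 184.6198.
Expenditure on x: 23.45·0.0655 = 1.5352; share = 0.011.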